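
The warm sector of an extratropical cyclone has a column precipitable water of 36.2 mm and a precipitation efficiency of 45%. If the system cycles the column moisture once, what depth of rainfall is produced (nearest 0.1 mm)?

Rainfall = ε × PW = 0.45 × 36.2 = 16.3 mm.

rainfall ≈ 16.3 mm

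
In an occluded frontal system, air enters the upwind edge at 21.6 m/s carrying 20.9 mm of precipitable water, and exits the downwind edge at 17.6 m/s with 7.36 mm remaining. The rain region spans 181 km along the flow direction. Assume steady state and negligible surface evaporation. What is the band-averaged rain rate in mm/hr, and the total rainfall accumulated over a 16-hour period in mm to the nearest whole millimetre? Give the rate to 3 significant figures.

R ≈ 6.40 mm/hr; total ≈ 102 mm

Column moisture flux per unit crosswind length is F = V × PW.
Inflow: F_in = 21.6 × 20.9 = 451.44 mm·m/s
Outflow: F_out = 17.6 × 7.36 = 129.536 mm·m/s
Steady-state rate R = (F_in − F_out)/L = (451.44 − 129.536) / 181000 m = 1.778e-03 mm/s.
R = 1.778e-03 × 3600 = 6.40 mm/hr.
Over 16 h: total = 6.40 × 16 = 102.4 ≈ 102 mm.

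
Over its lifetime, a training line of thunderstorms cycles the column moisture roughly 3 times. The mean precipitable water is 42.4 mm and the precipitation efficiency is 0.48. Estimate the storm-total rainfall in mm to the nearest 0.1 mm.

rainfall ≈ 61.1 mm

Each cycle deposits ε × PW = 0.48 × 42.4 = 20.352 mm.
Over 3 cycles: 3 × 20.352 = 61.1 mm.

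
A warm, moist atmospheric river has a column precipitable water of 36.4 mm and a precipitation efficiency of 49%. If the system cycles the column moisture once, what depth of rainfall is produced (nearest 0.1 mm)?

rainfall ≈ 17.8 mm

Rainfall = ε × PW = 0.49 × 36.4 = 17.8 mm.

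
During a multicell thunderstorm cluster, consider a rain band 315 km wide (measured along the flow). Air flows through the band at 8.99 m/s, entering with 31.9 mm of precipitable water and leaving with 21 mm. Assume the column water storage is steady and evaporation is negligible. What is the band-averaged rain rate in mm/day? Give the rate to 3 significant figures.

Column moisture flux per unit crosswind length is F = V × PW.
Inflow: F_in = 8.99 × 31.9 = 286.781 mm·m/s
Outflow: F_out = 8.99 × 21 = 188.79 mm·m/s
Steady-state rate R = (F_in − F_out)/L = (286.781 − 188.79) / 315000 m = 3.111e-04 mm/s.
R = 3.111e-04 × 3600 × 24 = 26.9 mm/day.

R ≈ 26.9 mm/day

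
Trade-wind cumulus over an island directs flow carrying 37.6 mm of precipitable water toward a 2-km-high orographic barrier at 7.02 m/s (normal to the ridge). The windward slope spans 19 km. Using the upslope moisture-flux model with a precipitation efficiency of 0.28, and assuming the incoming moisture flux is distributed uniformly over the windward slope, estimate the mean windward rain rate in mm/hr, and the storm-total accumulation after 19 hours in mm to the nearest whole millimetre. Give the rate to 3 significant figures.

Incoming column moisture flux per unit ridge length: F = V × PW = 7.02 × 37.6 = 263.952 mm·m/s.
Spread over the 19 km slope with efficiency ε = 0.28: R = ε·F/W = 0.28 × 263.952 / 19000 m = 3.890e-03 mm/s.
R = 3.890e-03 × 3600 = 14.0 mm/hr.
Over 19 h: total = 14.0 × 19 = 266 mm.

R ≈ 14.0 mm/hr; total ≈ 266 mm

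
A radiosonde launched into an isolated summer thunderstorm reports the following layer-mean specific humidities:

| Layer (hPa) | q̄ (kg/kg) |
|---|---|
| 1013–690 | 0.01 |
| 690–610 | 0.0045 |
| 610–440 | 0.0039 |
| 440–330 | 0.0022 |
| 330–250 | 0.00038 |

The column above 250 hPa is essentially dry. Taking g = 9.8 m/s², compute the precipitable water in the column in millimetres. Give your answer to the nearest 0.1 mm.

PW ≈ 46.2 mm

Precipitable water is the column-integrated vapour mass per unit area: PW = (1/g) Σ q̄ Δp, with q in kg/kg and Δp in Pa (1 kg/m² of water = 1 mm).
Layer 1013–690 hPa: Δp = 323 hPa = 32300 Pa, q̄ = 0.01 kg/kg → 0.01 × 32300 / 9.8 = 32.96 mm
Layer 690–610 hPa: Δp = 80 hPa = 8000 Pa, q̄ = 0.0045 kg/kg → 0.0045 × 8000 / 9.8 = 3.67 mm
Layer 610–440 hPa: Δp = 170 hPa = 17000 Pa, q̄ = 0.0039 kg/kg → 0.0039 × 17000 / 9.8 = 6.77 mm
Layer 440–330 hPa: Δp = 110 hPa = 11000 Pa, q̄ = 0.0022 kg/kg → 0.0022 × 11000 / 9.8 = 2.47 mm
Layer 330–250 hPa: Δp = 80 hPa = 8000 Pa, q̄ = 0.00038 kg/kg → 0.00038 × 8000 / 9.8 = 0.31 mm
PW = 32.96 + 3.67 + 6.77 + 2.47 + 0.31 = 46.18 ≈ 46.2 mm.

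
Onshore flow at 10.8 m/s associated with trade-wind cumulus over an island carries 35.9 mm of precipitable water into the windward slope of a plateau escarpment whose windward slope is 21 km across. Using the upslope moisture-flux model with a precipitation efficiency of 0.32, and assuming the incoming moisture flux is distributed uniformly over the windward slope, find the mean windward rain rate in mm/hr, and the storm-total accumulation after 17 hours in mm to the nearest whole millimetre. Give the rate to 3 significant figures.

Incoming column moisture flux per unit ridge length: F = V × PW = 10.8 × 35.9 = 387.72 mm·m/s.
Spread over the 21 km slope with efficiency ε = 0.32: R = ε·F/W = 0.32 × 387.72 / 21000 m = 5.908e-03 mm/s.
R = 5.908e-03 × 3600 = 21.3 mm/hr.
Over 17 h: total = 21.3 × 17 = 362.1 ≈ 362 mm.

R ≈ 21.3 mm/hr; total ≈ 362 mm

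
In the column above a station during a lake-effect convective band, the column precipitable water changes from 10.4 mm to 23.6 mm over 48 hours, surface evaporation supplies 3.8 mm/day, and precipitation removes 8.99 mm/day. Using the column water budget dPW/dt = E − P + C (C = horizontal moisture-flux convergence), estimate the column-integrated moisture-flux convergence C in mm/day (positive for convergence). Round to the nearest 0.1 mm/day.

C ≈ 11.8 mm/day

dPW/dt = (23.6 − 10.4) mm / (48/24 day) = +6.600 mm/day.
C = dPW/dt − E + P = (+6.600) − 3.8 + 8.99 = 11.8 mm/day.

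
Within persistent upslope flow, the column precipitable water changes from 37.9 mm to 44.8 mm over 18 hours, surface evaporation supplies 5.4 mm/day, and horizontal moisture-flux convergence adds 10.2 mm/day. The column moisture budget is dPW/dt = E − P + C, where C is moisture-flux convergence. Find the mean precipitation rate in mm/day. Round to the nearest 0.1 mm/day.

dPW/dt = (44.8 − 37.9) mm / (18/24 day) = +9.200 mm/day.
P = E + C − dPW/dt = 5.4 + (10.2) − (+9.200) = 6.4 mm/day.

P ≈ 6.4 mm/day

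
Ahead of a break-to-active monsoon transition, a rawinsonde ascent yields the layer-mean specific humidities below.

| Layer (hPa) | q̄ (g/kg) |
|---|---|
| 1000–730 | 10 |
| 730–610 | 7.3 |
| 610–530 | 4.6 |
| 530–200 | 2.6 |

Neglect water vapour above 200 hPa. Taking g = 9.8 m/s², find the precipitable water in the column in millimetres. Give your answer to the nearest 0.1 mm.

Precipitable water is the column-integrated vapour mass per unit area: PW = (1/g) Σ q̄ Δp, with q in kg/kg and Δp in Pa (1 kg/m² of water = 1 mm).
Layer 1000–730 hPa: Δp = 270 hPa = 27000 Pa, q̄ = 0.01 kg/kg → 0.01 × 27000 / 9.8 = 27.55 mm
Layer 730–610 hPa: Δp = 120 hPa = 12000 Pa, q̄ = 0.0073 kg/kg → 0.0073 × 12000 / 9.8 = 8.94 mm
Layer 610–530 hPa: Δp = 80 hPa = 8000 Pa, q̄ = 0.0046 kg/kg → 0.0046 × 8000 / 9.8 = 3.76 mm
Layer 530–200 hPa: Δp = 330 hPa = 33000 Pa, q̄ = 0.0026 kg/kg → 0.0026 × 33000 / 9.8 = 8.76 mm
PW = 27.55 + 8.94 + 3.76 + 8.76 = 49.01 ≈ 49.0 mm.

PW ≈ 49.0 mm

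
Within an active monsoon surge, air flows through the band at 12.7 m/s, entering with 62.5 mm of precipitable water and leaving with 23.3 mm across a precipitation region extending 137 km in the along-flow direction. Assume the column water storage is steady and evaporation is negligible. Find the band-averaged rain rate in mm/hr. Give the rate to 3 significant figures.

R ≈ 13.1 mm/hr

Column moisture flux per unit crosswind length is F = V × PW.
Inflow: F_in = 12.7 × 62.5 = 793.75 mm·m/s
Outflow: F_out = 12.7 × 23.3 = 295.91 mm·m/s
Steady-state rate R = (F_in − F_out)/L = (793.75 − 295.91) / 137000 m = 3.634e-03 mm/s.
R = 3.634e-03 × 3600 = 13.1 mm/hr.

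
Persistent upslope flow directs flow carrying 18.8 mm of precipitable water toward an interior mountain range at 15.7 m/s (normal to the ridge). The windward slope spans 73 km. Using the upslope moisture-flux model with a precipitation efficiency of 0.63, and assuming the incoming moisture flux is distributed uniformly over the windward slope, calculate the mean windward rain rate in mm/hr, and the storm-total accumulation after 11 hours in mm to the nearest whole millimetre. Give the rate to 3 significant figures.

Incoming column moisture flux per unit ridge length: F = V × PW = 15.7 × 18.8 = 295.16 mm·m/s.
Spread over the 73 km slope with efficiency ε = 0.63: R = ε·F/W = 0.63 × 295.16 / 73000 m = 2.547e-03 mm/s.
R = 2.547e-03 × 3600 = 9.17 mm/hr.
Over 11 h: total = 9.17 × 11 = 100.87 ≈ 101 mm.

R ≈ 9.17 mm/hr; total ≈ 101 mm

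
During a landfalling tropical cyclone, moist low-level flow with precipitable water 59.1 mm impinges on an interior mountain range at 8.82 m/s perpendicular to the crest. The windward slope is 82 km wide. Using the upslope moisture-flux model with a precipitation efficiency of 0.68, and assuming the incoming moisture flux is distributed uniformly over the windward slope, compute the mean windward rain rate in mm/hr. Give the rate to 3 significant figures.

Incoming column moisture flux per unit ridge length: F = V × PW = 8.82 × 59.1 = 521.262 mm·m/s.
Spread over the 82 km slope with efficiency ε = 0.68: R = ε·F/W = 0.68 × 521.262 / 82000 m = 4.323e-03 mm/s.
R = 4.323e-03 × 3600 = 15.6 mm/hr.

R ≈ 15.6 mm/hr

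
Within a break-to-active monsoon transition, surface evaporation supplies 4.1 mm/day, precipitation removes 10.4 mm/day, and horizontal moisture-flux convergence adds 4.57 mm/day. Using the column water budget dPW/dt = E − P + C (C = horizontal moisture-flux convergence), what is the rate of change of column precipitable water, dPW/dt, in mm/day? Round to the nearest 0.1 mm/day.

dPW/dt = E − P + C = 4.1 − 10.4 + (4.57) = -1.7 mm/day.

dPW/dt ≈ -1.7 mm/day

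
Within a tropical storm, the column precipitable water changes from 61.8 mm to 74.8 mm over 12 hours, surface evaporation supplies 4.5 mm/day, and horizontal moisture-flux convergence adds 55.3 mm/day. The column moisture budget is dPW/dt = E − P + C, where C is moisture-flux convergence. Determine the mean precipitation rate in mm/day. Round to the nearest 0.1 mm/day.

dPW/dt = (74.8 − 61.8) mm / (12/24 day) = +26.000 mm/day.
P = E + C − dPW/dt = 4.5 + (55.3) − (+26.000) = 33.8 mm/day.

P ≈ 33.8 mm/day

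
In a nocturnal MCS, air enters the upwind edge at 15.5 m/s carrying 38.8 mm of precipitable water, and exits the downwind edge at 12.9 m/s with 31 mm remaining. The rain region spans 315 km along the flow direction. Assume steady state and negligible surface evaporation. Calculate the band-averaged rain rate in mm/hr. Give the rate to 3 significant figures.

Column moisture flux per unit crosswind length is F = V × PW.
Inflow: F_in = 15.5 × 38.8 = 601.4 mm·m/s
Outflow: F_out = 12.9 × 31 = 399.9 mm·m/s
Steady-state rate R = (F_in − F_out)/L = (601.4 − 399.9) / 315000 m = 6.397e-04 mm/s.
R = 6.397e-04 × 3600 = 2.30 mm/hr.

R ≈ 2.30 mm/hr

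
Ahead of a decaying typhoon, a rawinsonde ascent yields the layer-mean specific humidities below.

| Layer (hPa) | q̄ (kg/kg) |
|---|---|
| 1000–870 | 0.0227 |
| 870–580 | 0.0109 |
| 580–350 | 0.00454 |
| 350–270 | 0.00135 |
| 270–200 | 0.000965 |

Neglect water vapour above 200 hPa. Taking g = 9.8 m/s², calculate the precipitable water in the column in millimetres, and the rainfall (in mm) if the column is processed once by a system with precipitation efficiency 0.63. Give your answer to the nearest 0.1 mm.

Precipitable water is the column-integrated vapour mass per unit area: PW = (1/g) Σ q̄ Δp, with q in kg/kg and Δp in Pa (1 kg/m² of water = 1 mm).
Layer 1000–870 hPa: Δp = 130 hPa = 13000 Pa, q̄ = 0.0227 kg/kg → 0.0227 × 13000 / 9.8 = 30.11 mm
Layer 870–580 hPa: Δp = 290 hPa = 29000 Pa, q̄ = 0.0109 kg/kg → 0.0109 × 29000 / 9.8 = 32.26 mm
Layer 580–350 hPa: Δp = 230 hPa = 23000 Pa, q̄ = 0.00454 kg/kg → 0.00454 × 23000 / 9.8 = 10.66 mm
Layer 350–270 hPa: Δp = 80 hPa = 8000 Pa, q̄ = 0.00135 kg/kg → 0.00135 × 8000 / 9.8 = 1.10 mm
Layer 270–200 hPa: Δp = 70 hPa = 7000 Pa, q̄ = 0.000965 kg/kg → 0.000965 × 7000 / 9.8 = 0.69 mm
PW = 30.11 + 32.26 + 10.66 + 1.10 + 0.69 = 74.82 ≈ 74.8 mm.
Rainfall = ε × PW = 0.63 × 74.8 = 47.1 mm.

PW ≈ 74.8 mm; rainfall ≈ 47.1 mm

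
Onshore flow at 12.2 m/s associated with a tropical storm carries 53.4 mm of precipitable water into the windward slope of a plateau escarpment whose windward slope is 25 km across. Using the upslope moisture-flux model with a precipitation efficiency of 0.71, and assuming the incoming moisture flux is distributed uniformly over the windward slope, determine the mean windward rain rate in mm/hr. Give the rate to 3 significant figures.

R ≈ 66.6 mm/hr

Incoming column moisture flux per unit ridge length: F = V × PW = 12.2 × 53.4 = 651.48 mm·m/s.
Spread over the 25 km slope with efficiency ε = 0.71: R = ε·F/W = 0.71 × 651.48 / 25000 m = 1.850e-02 mm/s.
R = 1.850e-02 × 3600 = 66.6 mm/hr.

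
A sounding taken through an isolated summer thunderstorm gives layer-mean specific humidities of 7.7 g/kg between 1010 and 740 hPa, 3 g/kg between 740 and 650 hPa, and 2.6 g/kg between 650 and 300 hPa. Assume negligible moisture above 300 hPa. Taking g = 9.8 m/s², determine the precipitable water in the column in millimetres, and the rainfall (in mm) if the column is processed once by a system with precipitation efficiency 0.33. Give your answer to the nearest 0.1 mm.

PW ≈ 33.3 mm; rainfall ≈ 11.0 mm

Precipitable water is the column-integrated vapour mass per unit area: PW = (1/g) Σ q̄ Δp, with q in kg/kg and Δp in Pa (1 kg/m² of water = 1 mm).
Layer 1010–740 hPa: Δp = 270 hPa = 27000 Pa, q̄ = 0.0077 kg/kg → 0.0077 × 27000 / 9.8 = 21.21 mm
Layer 740–650 hPa: Δp = 90 hPa = 9000 Pa, q̄ = 0.003 kg/kg → 0.003 × 9000 / 9.8 = 2.76 mm
Layer 650–300 hPa: Δp = 350 hPa = 35000 Pa, q̄ = 0.0026 kg/kg → 0.0026 × 35000 / 9.8 = 9.29 mm
PW = 21.21 + 2.76 + 9.29 = 33.26 ≈ 33.3 mm.
Rainfall = ε × PW = 0.33 × 33.3 = 11.0 mm.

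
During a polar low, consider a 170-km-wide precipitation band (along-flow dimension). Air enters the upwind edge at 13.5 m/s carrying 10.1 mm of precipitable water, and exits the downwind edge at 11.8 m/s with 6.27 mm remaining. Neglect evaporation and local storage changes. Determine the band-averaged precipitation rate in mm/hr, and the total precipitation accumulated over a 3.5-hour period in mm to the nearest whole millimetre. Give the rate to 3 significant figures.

R ≈ 1.32 mm/hr; total ≈ 5 mm

Column moisture flux per unit crosswind length is F = V × PW.
Inflow: F_in = 13.5 × 10.1 = 136.35 mm·m/s
Outflow: F_out = 11.8 × 6.27 = 73.986 mm·m/s
Steady-state rate R = (F_in − F_out)/L = (136.35 − 73.986) / 170000 m = 3.668e-04 mm/s.
R = 3.668e-04 × 3600 = 1.32 mm/hr.
Over 3.5 h: total = 1.32 × 3.5 = 4.62 ≈ 5 mm.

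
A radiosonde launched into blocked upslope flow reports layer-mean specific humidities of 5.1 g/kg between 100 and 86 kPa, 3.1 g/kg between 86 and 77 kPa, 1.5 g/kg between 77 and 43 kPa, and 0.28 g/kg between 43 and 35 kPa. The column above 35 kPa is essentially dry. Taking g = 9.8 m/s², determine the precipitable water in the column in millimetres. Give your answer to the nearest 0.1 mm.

PW ≈ 15.6 mm

Precipitable water is the column-integrated vapour mass per unit area: PW = (1/g) Σ q̄ Δp, with q in kg/kg and Δp in Pa (1 kg/m² of water = 1 mm).
Layer 100–86 kPa: Δp = 140 hPa = 14000 Pa, q̄ = 0.0051 kg/kg → 0.0051 × 14000 / 9.8 = 7.29 mm
Layer 86–77 kPa: Δp = 90 hPa = 9000 Pa, q̄ = 0.0031 kg/kg → 0.0031 × 9000 / 9.8 = 2.85 mm
Layer 77–43 kPa: Δp = 340 hPa = 34000 Pa, q̄ = 0.0015 kg/kg → 0.0015 × 34000 / 9.8 = 5.20 mm
Layer 43–35 kPa: Δp = 80 hPa = 8000 Pa, q̄ = 0.00028 kg/kg → 0.00028 × 8000 / 9.8 = 0.23 mm
PW = 7.29 + 2.85 + 5.20 + 0.23 = 15.57 ≈ 15.6 mm.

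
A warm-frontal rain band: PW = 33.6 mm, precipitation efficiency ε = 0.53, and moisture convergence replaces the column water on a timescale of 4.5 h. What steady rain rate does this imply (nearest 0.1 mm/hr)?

Each overturning extracts ε × PW = 0.53 × 33.6 = 17.808 mm.
Rate = ε·PW / τ = 17.808 / 4.5 h = 4.0 mm/hr.

R ≈ 4.0 mm/hr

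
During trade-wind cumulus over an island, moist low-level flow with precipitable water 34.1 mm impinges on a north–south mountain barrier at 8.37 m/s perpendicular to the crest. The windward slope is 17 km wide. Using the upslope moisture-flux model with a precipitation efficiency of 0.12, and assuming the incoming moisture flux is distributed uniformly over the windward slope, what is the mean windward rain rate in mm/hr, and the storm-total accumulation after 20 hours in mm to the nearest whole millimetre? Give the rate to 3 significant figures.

R ≈ 7.25 mm/hr; total ≈ 145 mm

Incoming column moisture flux per unit ridge length: F = V × PW = 8.37 × 34.1 = 285.417 mm·m/s.
Spread over the 17 km slope with efficiency ε = 0.12: R = ε·F/W = 0.12 × 285.417 / 17000 m = 2.015e-03 mm/s.
R = 2.015e-03 × 3600 = 7.25 mm/hr.
Over 20 h: total = 7.25 × 20 = 145 mm.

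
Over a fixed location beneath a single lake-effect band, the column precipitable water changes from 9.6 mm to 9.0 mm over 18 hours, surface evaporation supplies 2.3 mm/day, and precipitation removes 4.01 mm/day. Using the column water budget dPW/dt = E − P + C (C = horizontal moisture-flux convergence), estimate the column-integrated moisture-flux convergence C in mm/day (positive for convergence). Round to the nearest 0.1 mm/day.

C ≈ 0.9 mm/day

dPW/dt = (9.0 − 9.6) mm / (18/24 day) = -0.800 mm/day.
C = dPW/dt − E + P = (-0.800) − 2.3 + 4.01 = 0.9 mm/day.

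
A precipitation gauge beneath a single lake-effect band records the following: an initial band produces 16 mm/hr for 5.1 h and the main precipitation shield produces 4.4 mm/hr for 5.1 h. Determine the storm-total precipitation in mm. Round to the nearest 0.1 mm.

Total = Σ Rᵢ Δtᵢ = 16 × 5.1 + 4.4 × 5.1
      = 81.6 + 22.44 = 104.0 mm.

total ≈ 104.0 mm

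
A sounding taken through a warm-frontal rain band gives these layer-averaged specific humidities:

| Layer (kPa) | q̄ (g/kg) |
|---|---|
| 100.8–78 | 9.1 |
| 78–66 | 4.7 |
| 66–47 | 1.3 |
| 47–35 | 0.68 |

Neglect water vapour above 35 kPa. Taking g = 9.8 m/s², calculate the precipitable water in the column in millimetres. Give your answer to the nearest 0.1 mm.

PW ≈ 30.3 mm

Precipitable water is the column-integrated vapour mass per unit area: PW = (1/g) Σ q̄ Δp, with q in kg/kg and Δp in Pa (1 kg/m² of water = 1 mm).
Layer 100.8–78 kPa: Δp = 228 hPa = 22800 Pa, q̄ = 0.0091 kg/kg → 0.0091 × 22800 / 9.8 = 21.17 mm
Layer 78–66 kPa: Δp = 120 hPa = 12000 Pa, q̄ = 0.0047 kg/kg → 0.0047 × 12000 / 9.8 = 5.76 mm
Layer 66–47 kPa: Δp = 190 hPa = 19000 Pa, q̄ = 0.0013 kg/kg → 0.0013 × 19000 / 9.8 = 2.52 mm
Layer 47–35 kPa: Δp = 120 hPa = 12000 Pa, q̄ = 0.00068 kg/kg → 0.00068 × 12000 / 9.8 = 0.83 mm
PW = 21.17 + 5.76 + 2.52 + 0.83 = 30.28 ≈ 30.3 mm.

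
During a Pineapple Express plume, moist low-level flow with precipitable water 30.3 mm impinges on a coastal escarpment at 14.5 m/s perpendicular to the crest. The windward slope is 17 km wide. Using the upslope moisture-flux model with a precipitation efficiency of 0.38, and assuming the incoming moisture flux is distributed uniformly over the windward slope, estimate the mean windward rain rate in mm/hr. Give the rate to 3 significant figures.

R ≈ 35.4 mm/hr

Incoming column moisture flux per unit ridge length: F = V × PW = 14.5 × 30.3 = 439.35 mm·m/s.
Spread over the 17 km slope with efficiency ε = 0.38: R = ε·F/W = 0.38 × 439.35 / 17000 m = 9.821e-03 mm/s.
R = 9.821e-03 × 3600 = 35.4 mm/hr.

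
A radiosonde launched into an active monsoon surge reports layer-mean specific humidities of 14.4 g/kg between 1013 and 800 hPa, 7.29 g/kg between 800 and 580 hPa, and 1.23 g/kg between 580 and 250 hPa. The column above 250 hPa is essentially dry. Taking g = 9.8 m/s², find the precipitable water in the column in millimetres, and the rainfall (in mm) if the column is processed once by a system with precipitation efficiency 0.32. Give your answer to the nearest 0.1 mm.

Precipitable water is the column-integrated vapour mass per unit area: PW = (1/g) Σ q̄ Δp, with q in kg/kg and Δp in Pa (1 kg/m² of water = 1 mm).
Layer 1013–800 hPa: Δp = 213 hPa = 21300 Pa, q̄ = 0.0144 kg/kg → 0.0144 × 21300 / 9.8 = 31.30 mm
Layer 800–580 hPa: Δp = 220 hPa = 22000 Pa, q̄ = 0.00729 kg/kg → 0.00729 × 22000 / 9.8 = 16.37 mm
Layer 580–250 hPa: Δp = 330 hPa = 33000 Pa, q̄ = 0.00123 kg/kg → 0.00123 × 33000 / 9.8 = 4.14 mm
PW = 31.30 + 16.37 + 4.14 = 51.81 ≈ 51.8 mm.
Rainfall = ε × PW = 0.32 × 51.8 = 16.6 mm.

PW ≈ 51.8 mm; rainfall ≈ 16.6 mm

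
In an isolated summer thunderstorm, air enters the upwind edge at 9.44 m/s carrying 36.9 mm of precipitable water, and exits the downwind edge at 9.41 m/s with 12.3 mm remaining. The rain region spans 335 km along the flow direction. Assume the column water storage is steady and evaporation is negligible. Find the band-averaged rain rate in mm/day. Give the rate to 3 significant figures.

R ≈ 60.0 mm/day

Column moisture flux per unit crosswind length is F = V × PW.
Inflow: F_in = 9.44 × 36.9 = 348.336 mm·m/s
Outflow: F_out = 9.41 × 12.3 = 115.743 mm·m/s
Steady-state rate R = (F_in − F_out)/L = (348.336 − 115.743) / 335000 m = 6.943e-04 mm/s.
R = 6.943e-04 × 3600 × 24 = 60.0 mm/day.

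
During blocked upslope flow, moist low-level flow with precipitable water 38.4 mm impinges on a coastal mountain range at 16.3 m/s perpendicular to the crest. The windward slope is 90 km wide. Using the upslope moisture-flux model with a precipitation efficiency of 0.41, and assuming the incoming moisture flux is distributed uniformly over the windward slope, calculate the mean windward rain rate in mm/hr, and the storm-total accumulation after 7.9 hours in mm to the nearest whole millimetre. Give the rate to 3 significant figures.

Incoming column moisture flux per unit ridge length: F = V × PW = 16.3 × 38.4 = 625.92 mm·m/s.
Spread over the 90 km slope with efficiency ε = 0.41: R = ε·F/W = 0.41 × 625.92 / 90000 m = 2.851e-03 mm/s.
R = 2.851e-03 × 3600 = 10.3 mm/hr.
Over 7.9 h: total = 10.3 × 7.9 = 81.37 ≈ 81 mm.

R ≈ 10.3 mm/hr; total ≈ 81 mm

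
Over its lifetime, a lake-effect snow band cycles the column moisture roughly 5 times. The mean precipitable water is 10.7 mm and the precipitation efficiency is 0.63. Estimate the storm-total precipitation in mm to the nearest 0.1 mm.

precipitation ≈ 33.7 mm

Each cycle deposits ε × PW = 0.63 × 10.7 = 6.741 mm.
Over 5 cycles: 5 × 6.741 = 33.7 mm.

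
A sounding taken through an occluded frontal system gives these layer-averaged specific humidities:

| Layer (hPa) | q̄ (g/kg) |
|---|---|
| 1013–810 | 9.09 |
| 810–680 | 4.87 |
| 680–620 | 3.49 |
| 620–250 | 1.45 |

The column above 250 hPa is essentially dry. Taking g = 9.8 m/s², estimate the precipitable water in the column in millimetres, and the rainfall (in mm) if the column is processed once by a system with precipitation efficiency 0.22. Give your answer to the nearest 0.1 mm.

Precipitable water is the column-integrated vapour mass per unit area: PW = (1/g) Σ q̄ Δp, with q in kg/kg and Δp in Pa (1 kg/m² of water = 1 mm).
Layer 1013–810 hPa: Δp = 203 hPa = 20300 Pa, q̄ = 0.00909 kg/kg → 0.00909 × 20300 / 9.8 = 18.83 mm
Layer 810–680 hPa: Δp = 130 hPa = 13000 Pa, q̄ = 0.00487 kg/kg → 0.00487 × 13000 / 9.8 = 6.46 mm
Layer 680–620 hPa: Δp = 60 hPa = 6000 Pa, q̄ = 0.00349 kg/kg → 0.00349 × 6000 / 9.8 = 2.14 mm
Layer 620–250 hPa: Δp = 370 hPa = 37000 Pa, q̄ = 0.00145 kg/kg → 0.00145 × 37000 / 9.8 = 5.47 mm
PW = 18.83 + 6.46 + 2.14 + 5.47 = 32.90 ≈ 32.9 mm.
Rainfall = ε × PW = 0.22 × 32.9 = 7.2 mm.

PW ≈ 32.9 mm; rainfall ≈ 7.2 mm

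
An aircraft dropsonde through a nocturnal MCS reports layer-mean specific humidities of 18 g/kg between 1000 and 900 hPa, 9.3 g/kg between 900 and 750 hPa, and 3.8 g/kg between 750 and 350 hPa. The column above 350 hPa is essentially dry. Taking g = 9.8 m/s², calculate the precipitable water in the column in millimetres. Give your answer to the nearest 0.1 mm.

Precipitable water is the column-integrated vapour mass per unit area: PW = (1/g) Σ q̄ Δp, with q in kg/kg and Δp in Pa (1 kg/m² of water = 1 mm).
Layer 1000–900 hPa: Δp = 100 hPa = 10000 Pa, q̄ = 0.018 kg/kg → 0.018 × 10000 / 9.8 = 18.37 mm
Layer 900–750 hPa: Δp = 150 hPa = 15000 Pa, q̄ = 0.0093 kg/kg → 0.0093 × 15000 / 9.8 = 14.23 mm
Layer 750–350 hPa: Δp = 400 hPa = 40000 Pa, q̄ = 0.0038 kg/kg → 0.0038 × 40000 / 9.8 = 15.51 mm
PW = 18.37 + 14.23 + 15.51 = 48.11 ≈ 48.1 mm.

PW ≈ 48.1 mm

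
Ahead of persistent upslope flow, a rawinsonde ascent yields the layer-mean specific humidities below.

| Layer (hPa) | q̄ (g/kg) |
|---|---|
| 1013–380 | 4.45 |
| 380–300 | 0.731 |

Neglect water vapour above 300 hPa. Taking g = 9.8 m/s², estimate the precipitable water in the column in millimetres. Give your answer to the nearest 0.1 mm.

Precipitable water is the column-integrated vapour mass per unit area: PW = (1/g) Σ q̄ Δp, with q in kg/kg and Δp in Pa (1 kg/m² of water = 1 mm).
Layer 1013–380 hPa: Δp = 633 hPa = 63300 Pa, q̄ = 0.00445 kg/kg → 0.00445 × 63300 / 9.8 = 28.74 mm
Layer 380–300 hPa: Δp = 80 hPa = 8000 Pa, q̄ = 0.000731 kg/kg → 0.000731 × 8000 / 9.8 = 0.60 mm
PW = 28.74 + 0.60 = 29.34 ≈ 29.3 mm.

PW ≈ 29.3 mm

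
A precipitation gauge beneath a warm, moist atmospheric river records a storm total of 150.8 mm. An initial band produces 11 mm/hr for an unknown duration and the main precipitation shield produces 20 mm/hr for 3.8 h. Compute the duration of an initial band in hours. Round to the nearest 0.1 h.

duration ≈ 6.8 h

Known phases: 20 × 3.8 = 76 mm.
Remaining depth = 150.8 − 76 = 74.8 mm.
Duration = 74.8 / 11 = 6.8 h.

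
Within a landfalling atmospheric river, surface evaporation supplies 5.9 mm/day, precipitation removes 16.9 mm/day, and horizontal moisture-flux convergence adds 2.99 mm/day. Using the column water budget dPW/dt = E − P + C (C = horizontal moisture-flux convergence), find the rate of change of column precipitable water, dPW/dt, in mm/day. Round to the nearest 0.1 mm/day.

dPW/dt = E − P + C = 5.9 − 16.9 + (2.99) = -8.0 mm/day.

dPW/dt ≈ -8.0 mm/day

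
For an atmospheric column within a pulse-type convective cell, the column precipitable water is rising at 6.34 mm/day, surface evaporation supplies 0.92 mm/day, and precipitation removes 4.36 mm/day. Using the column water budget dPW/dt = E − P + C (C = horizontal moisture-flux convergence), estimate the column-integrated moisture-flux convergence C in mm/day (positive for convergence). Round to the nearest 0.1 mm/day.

dPW/dt = +6.34 mm/day.
C = dPW/dt − E + P = (+6.34) − 0.92 + 4.36 = 9.8 mm/day.

C ≈ 9.8 mm/day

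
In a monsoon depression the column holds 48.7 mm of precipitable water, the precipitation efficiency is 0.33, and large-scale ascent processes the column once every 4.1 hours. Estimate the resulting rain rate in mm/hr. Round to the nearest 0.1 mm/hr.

R ≈ 3.9 mm/hr

Each overturning extracts ε × PW = 0.33 × 48.7 = 16.071 mm.
Rate = ε·PW / τ = 16.071 / 4.1 h = 3.9 mm/hr.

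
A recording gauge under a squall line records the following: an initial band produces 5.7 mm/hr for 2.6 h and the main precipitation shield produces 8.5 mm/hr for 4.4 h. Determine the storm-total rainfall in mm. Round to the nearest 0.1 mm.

total ≈ 52.2 mm

Total = Σ Rᵢ Δtᵢ = 5.7 × 2.6 + 8.5 × 4.4
      = 14.82 + 37.4 = 52.2 mm.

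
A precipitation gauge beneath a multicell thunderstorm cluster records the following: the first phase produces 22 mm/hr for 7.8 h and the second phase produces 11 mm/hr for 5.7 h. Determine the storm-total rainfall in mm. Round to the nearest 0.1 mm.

total ≈ 234.3 mm

Total = Σ Rᵢ Δtᵢ = 22 × 7.8 + 11 × 5.7
      = 171.6 + 62.7 = 234.3 mm.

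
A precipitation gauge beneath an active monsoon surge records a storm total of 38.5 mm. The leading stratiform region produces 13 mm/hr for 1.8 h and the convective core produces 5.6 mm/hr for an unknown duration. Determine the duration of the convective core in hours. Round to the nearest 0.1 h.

duration ≈ 2.7 h

Known phases: 13 × 1.8 = 23.4 mm.
Remaining depth = 38.5 − 23.4 = 15.1 mm.
Duration = 15.1 / 5.6 = 2.7 h.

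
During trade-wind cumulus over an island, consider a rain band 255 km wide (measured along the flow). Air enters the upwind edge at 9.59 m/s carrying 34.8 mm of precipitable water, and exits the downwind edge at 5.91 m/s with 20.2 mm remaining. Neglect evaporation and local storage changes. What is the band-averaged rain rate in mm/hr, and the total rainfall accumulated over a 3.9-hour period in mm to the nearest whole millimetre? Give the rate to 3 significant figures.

Column moisture flux per unit crosswind length is F = V × PW.
Inflow: F_in = 9.59 × 34.8 = 333.732 mm·m/s
Outflow: F_out = 5.91 × 20.2 = 119.382 mm·m/s
Steady-state rate R = (F_in − F_out)/L = (333.732 − 119.382) / 255000 m = 8.406e-04 mm/s.
R = 8.406e-04 × 3600 = 3.03 mm/hr.
Over 3.9 h: total = 3.03 × 3.9 = 11.817 ≈ 12 mm.

R ≈ 3.03 mm/hr; total ≈ 12 mm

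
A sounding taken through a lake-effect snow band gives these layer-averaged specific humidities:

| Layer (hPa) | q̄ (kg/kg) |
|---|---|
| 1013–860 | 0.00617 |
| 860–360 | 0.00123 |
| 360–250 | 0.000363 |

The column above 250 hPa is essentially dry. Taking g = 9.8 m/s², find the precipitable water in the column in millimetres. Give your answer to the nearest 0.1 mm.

PW ≈ 16.3 mm

Precipitable water is the column-integrated vapour mass per unit area: PW = (1/g) Σ q̄ Δp, with q in kg/kg and Δp in Pa (1 kg/m² of water = 1 mm).
Layer 1013–860 hPa: Δp = 153 hPa = 15300 Pa, q̄ = 0.00617 kg/kg → 0.00617 × 15300 / 9.8 = 9.63 mm
Layer 860–360 hPa: Δp = 500 hPa = 50000 Pa, q̄ = 0.00123 kg/kg → 0.00123 × 50000 / 9.8 = 6.28 mm
Layer 360–250 hPa: Δp = 110 hPa = 11000 Pa, q̄ = 0.000363 kg/kg → 0.000363 × 11000 / 9.8 = 0.41 mm
PW = 9.63 + 6.28 + 0.41 = 16.32 ≈ 16.3 mm.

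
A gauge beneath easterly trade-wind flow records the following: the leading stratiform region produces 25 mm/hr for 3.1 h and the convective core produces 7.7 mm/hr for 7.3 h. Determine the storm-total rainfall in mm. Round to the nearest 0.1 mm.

Total = Σ Rᵢ Δtᵢ = 25 × 3.1 + 7.7 × 7.3
      = 77.5 + 56.21 = 133.7 mm.

total ≈ 133.7 mm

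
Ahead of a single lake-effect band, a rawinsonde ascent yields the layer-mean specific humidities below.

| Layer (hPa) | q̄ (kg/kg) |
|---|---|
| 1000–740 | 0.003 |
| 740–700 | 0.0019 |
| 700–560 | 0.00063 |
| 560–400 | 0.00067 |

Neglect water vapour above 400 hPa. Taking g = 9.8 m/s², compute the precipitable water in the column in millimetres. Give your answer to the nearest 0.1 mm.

Precipitable water is the column-integrated vapour mass per unit area: PW = (1/g) Σ q̄ Δp, with q in kg/kg and Δp in Pa (1 kg/m² of water = 1 mm).
Layer 1000–740 hPa: Δp = 260 hPa = 26000 Pa, q̄ = 0.003 kg/kg → 0.003 × 26000 / 9.8 = 7.96 mm
Layer 740–700 hPa: Δp = 40 hPa = 4000 Pa, q̄ = 0.0019 kg/kg → 0.0019 × 4000 / 9.8 = 0.78 mm
Layer 700–560 hPa: Δp = 140 hPa = 14000 Pa, q̄ = 0.00063 kg/kg → 0.00063 × 14000 / 9.8 = 0.90 mm
Layer 560–400 hPa: Δp = 160 hPa = 16000 Pa, q̄ = 0.00067 kg/kg → 0.00067 × 16000 / 9.8 = 1.09 mm
PW = 7.96 + 0.78 + 0.90 + 1.09 = 10.73 ≈ 10.7 mm.

PW ≈ 10.7 mm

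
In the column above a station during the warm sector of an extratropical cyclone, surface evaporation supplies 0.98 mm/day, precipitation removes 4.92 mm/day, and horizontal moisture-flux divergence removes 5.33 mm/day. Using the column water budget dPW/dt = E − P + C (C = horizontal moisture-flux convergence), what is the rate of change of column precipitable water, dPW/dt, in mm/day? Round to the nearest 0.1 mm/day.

dPW/dt ≈ -9.3 mm/day

dPW/dt = E − P + C = 0.98 − 4.92 + (-5.33) = -9.3 mm/day.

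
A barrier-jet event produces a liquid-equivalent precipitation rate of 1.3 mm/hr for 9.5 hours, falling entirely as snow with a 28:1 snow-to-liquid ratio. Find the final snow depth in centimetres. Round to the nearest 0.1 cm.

snow depth ≈ 34.6 cm

Liquid-equivalent depth = 1.3 × 9.5 = 12.35 mm.
Snow depth = 12.35 mm × 28 = 345.8 mm = 34.6 cm.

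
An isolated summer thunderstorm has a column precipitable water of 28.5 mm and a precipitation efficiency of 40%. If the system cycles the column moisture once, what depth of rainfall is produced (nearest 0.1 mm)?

rainfall ≈ 11.4 mm

Rainfall = ε × PW = 0.40 × 28.5 = 11.4 mm.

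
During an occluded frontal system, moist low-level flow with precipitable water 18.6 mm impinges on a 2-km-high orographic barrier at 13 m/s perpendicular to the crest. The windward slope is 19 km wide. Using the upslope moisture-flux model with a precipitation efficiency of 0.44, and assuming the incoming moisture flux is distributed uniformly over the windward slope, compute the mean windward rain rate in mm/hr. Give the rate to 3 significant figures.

Incoming column moisture flux per unit ridge length: F = V × PW = 13 × 18.6 = 241.8 mm·m/s.
Spread over the 19 km slope with efficiency ε = 0.44: R = ε·F/W = 0.44 × 241.8 / 19000 m = 5.600e-03 mm/s.
R = 5.600e-03 × 3600 = 20.2 mm/hr.

R ≈ 20.2 mm/hr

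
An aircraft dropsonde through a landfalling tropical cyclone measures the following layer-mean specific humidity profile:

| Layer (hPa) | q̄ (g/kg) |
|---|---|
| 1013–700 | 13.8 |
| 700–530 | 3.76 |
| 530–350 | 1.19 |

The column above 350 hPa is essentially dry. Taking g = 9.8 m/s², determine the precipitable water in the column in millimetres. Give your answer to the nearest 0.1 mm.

PW ≈ 52.8 mm

Precipitable water is the column-integrated vapour mass per unit area: PW = (1/g) Σ q̄ Δp, with q in kg/kg and Δp in Pa (1 kg/m² of water = 1 mm).
Layer 1013–700 hPa: Δp = 313 hPa = 31300 Pa, q̄ = 0.0138 kg/kg → 0.0138 × 31300 / 9.8 = 44.08 mm
Layer 700–530 hPa: Δp = 170 hPa = 17000 Pa, q̄ = 0.00376 kg/kg → 0.00376 × 17000 / 9.8 = 6.52 mm
Layer 530–350 hPa: Δp = 180 hPa = 18000 Pa, q̄ = 0.00119 kg/kg → 0.00119 × 18000 / 9.8 = 2.19 mm
PW = 44.08 + 6.52 + 2.19 = 52.79 ≈ 52.8 mm.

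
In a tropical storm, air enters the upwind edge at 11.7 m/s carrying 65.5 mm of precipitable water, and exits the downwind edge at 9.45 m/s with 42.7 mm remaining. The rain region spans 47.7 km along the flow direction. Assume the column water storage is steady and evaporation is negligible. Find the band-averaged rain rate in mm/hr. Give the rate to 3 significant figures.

R ≈ 27.4 mm/hr

Column moisture flux per unit crosswind length is F = V × PW.
Inflow: F_in = 11.7 × 65.5 = 766.35 mm·m/s
Outflow: F_out = 9.45 × 42.7 = 403.515 mm·m/s
Steady-state rate R = (F_in − F_out)/L = (766.35 − 403.515) / 47700 m = 7.607e-03 mm/s.
R = 7.607e-03 × 3600 = 27.4 mm/hr.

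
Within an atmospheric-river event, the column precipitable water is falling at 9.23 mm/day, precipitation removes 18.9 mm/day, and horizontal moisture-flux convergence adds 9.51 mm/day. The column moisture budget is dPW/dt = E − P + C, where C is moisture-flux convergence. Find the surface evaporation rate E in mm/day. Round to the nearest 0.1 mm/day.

dPW/dt = -9.23 mm/day.
E = dPW/dt + P − C = (-9.23) + 18.9 − (9.51) = 0.2 mm/day.

E ≈ 0.2 mm/day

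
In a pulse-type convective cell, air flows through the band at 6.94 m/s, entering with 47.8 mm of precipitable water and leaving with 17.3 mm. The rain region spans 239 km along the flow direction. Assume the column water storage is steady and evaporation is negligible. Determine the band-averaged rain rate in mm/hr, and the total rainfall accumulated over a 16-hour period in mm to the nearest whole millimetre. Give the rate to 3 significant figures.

Column moisture flux per unit crosswind length is F = V × PW.
Inflow: F_in = 6.94 × 47.8 = 331.732 mm·m/s
Outflow: F_out = 6.94 × 17.3 = 120.062 mm·m/s
Steady-state rate R = (F_in − F_out)/L = (331.732 − 120.062) / 239000 m = 8.856e-04 mm/s.
R = 8.856e-04 × 3600 = 3.19 mm/hr.
Over 16 h: total = 3.19 × 16 = 51.04 ≈ 51 mm.

R ≈ 3.19 mm/hr; total ≈ 51 mm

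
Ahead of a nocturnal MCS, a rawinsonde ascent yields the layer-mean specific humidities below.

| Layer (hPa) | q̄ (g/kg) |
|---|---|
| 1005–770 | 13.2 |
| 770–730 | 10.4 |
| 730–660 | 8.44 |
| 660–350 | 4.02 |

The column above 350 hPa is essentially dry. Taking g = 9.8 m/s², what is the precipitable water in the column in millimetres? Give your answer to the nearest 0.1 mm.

Precipitable water is the column-integrated vapour mass per unit area: PW = (1/g) Σ q̄ Δp, with q in kg/kg and Δp in Pa (1 kg/m² of water = 1 mm).
Layer 1005–770 hPa: Δp = 235 hPa = 23500 Pa, q̄ = 0.0132 kg/kg → 0.0132 × 23500 / 9.8 = 31.65 mm
Layer 770–730 hPa: Δp = 40 hPa = 4000 Pa, q̄ = 0.0104 kg/kg → 0.0104 × 4000 / 9.8 = 4.24 mm
Layer 730–660 hPa: Δp = 70 hPa = 7000 Pa, q̄ = 0.00844 kg/kg → 0.00844 × 7000 / 9.8 = 6.03 mm
Layer 660–350 hPa: Δp = 310 hPa = 31000 Pa, q̄ = 0.00402 kg/kg → 0.00402 × 31000 / 9.8 = 12.72 mm
PW = 31.65 + 4.24 + 6.03 + 12.72 = 54.64 ≈ 54.6 mm.

PW ≈ 54.6 mm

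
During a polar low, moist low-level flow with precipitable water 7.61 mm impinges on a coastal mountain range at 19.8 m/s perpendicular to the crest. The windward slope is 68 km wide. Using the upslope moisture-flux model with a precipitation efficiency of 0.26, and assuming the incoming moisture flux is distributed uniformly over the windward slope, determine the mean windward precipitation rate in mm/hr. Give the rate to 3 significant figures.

Incoming column moisture flux per unit ridge length: F = V × PW = 19.8 × 7.61 = 150.678 mm·m/s.
Spread over the 68 km slope with efficiency ε = 0.26: R = ε·F/W = 0.26 × 150.678 / 68000 m = 5.761e-04 mm/s.
R = 5.761e-04 × 3600 = 2.07 mm/hr.

R ≈ 2.07 mm/hr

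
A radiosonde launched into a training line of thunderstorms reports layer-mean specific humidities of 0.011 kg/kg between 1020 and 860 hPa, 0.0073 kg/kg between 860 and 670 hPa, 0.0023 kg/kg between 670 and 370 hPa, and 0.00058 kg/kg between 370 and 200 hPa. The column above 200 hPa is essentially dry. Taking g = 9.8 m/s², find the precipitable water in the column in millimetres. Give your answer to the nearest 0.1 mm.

Precipitable water is the column-integrated vapour mass per unit area: PW = (1/g) Σ q̄ Δp, with q in kg/kg and Δp in Pa (1 kg/m² of water = 1 mm).
Layer 1020–860 hPa: Δp = 160 hPa = 16000 Pa, q̄ = 0.011 kg/kg → 0.011 × 16000 / 9.8 = 17.96 mm
Layer 860–670 hPa: Δp = 190 hPa = 19000 Pa, q̄ = 0.0073 kg/kg → 0.0073 × 19000 / 9.8 = 14.15 mm
Layer 670–370 hPa: Δp = 300 hPa = 30000 Pa, q̄ = 0.0023 kg/kg → 0.0023 × 30000 / 9.8 = 7.04 mm
Layer 370–200 hPa: Δp = 170 hPa = 17000 Pa, q̄ = 0.00058 kg/kg → 0.00058 × 17000 / 9.8 = 1.01 mm
PW = 17.96 + 14.15 + 7.04 + 1.01 = 40.16 ≈ 40.2 mm.

PW ≈ 40.2 mm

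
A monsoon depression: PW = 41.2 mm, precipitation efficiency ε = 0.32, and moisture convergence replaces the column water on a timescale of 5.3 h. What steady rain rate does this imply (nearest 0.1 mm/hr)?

Each overturning extracts ε × PW = 0.32 × 41.2 = 13.184 mm.
Rate = ε·PW / τ = 13.184 / 5.3 h = 2.5 mm/hr.

R ≈ 2.5 mm/hr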